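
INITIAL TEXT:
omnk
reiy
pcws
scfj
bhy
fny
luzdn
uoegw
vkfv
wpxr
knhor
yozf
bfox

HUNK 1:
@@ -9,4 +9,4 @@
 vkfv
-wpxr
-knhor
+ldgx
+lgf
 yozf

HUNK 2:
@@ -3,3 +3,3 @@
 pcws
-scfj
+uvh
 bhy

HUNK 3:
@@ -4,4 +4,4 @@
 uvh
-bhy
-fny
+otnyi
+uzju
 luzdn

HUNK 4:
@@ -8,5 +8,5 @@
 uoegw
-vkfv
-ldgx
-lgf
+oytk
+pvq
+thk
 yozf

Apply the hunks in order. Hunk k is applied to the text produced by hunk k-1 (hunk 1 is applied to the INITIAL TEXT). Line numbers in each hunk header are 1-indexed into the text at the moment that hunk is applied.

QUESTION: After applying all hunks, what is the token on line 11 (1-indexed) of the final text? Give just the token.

Hunk 1: at line 9 remove [wpxr,knhor] add [ldgx,lgf] -> 13 lines: omnk reiy pcws scfj bhy fny luzdn uoegw vkfv ldgx lgf yozf bfox
Hunk 2: at line 3 remove [scfj] add [uvh] -> 13 lines: omnk reiy pcws uvh bhy fny luzdn uoegw vkfv ldgx lgf yozf bfox
Hunk 3: at line 4 remove [bhy,fny] add [otnyi,uzju] -> 13 lines: omnk reiy pcws uvh otnyi uzju luzdn uoegw vkfv ldgx lgf yozf bfox
Hunk 4: at line 8 remove [vkfv,ldgx,lgf] add [oytk,pvq,thk] -> 13 lines: omnk reiy pcws uvh otnyi uzju luzdn uoegw oytk pvq thk yozf bfox
Final line 11: thk

Answer: thk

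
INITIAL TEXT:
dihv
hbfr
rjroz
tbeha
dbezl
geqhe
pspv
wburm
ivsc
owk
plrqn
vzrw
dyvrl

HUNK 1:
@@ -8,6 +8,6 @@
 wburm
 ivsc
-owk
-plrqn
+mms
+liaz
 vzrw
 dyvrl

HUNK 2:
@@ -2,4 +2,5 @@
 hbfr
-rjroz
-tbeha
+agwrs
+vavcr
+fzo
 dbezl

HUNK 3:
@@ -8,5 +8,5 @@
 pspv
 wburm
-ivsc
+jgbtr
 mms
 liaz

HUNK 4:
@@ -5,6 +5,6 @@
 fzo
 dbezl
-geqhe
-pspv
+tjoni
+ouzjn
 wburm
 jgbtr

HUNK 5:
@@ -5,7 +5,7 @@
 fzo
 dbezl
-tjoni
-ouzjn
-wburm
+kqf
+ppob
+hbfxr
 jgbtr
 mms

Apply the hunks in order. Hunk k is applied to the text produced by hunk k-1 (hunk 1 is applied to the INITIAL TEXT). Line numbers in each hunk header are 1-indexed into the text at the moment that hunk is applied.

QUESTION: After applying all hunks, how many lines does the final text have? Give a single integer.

Hunk 1: at line 8 remove [owk,plrqn] add [mms,liaz] -> 13 lines: dihv hbfr rjroz tbeha dbezl geqhe pspv wburm ivsc mms liaz vzrw dyvrl
Hunk 2: at line 2 remove [rjroz,tbeha] add [agwrs,vavcr,fzo] -> 14 lines: dihv hbfr agwrs vavcr fzo dbezl geqhe pspv wburm ivsc mms liaz vzrw dyvrl
Hunk 3: at line 8 remove [ivsc] add [jgbtr] -> 14 lines: dihv hbfr agwrs vavcr fzo dbezl geqhe pspv wburm jgbtr mms liaz vzrw dyvrl
Hunk 4: at line 5 remove [geqhe,pspv] add [tjoni,ouzjn] -> 14 lines: dihv hbfr agwrs vavcr fzo dbezl tjoni ouzjn wburm jgbtr mms liaz vzrw dyvrl
Hunk 5: at line 5 remove [tjoni,ouzjn,wburm] add [kqf,ppob,hbfxr] -> 14 lines: dihv hbfr agwrs vavcr fzo dbezl kqf ppob hbfxr jgbtr mms liaz vzrw dyvrl
Final line count: 14

Answer: 14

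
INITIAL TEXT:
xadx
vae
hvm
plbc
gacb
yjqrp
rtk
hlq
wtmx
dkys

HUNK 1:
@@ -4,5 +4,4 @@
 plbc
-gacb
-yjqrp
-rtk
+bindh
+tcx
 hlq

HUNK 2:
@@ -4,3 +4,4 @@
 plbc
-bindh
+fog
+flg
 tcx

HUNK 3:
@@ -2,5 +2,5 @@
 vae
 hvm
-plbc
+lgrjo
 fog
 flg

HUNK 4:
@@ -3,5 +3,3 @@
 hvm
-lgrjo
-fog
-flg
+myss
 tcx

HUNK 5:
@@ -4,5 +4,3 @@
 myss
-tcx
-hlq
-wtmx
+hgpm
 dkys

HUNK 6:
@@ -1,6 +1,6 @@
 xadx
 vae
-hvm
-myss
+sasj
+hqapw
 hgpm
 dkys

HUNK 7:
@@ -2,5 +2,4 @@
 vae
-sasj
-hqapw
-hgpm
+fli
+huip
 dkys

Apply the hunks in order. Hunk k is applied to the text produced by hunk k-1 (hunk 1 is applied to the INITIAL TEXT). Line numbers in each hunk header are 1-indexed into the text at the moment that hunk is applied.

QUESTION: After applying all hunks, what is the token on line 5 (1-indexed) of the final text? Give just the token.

Answer: dkys

Derivation:
Hunk 1: at line 4 remove [gacb,yjqrp,rtk] add [bindh,tcx] -> 9 lines: xadx vae hvm plbc bindh tcx hlq wtmx dkys
Hunk 2: at line 4 remove [bindh] add [fog,flg] -> 10 lines: xadx vae hvm plbc fog flg tcx hlq wtmx dkys
Hunk 3: at line 2 remove [plbc] add [lgrjo] -> 10 lines: xadx vae hvm lgrjo fog flg tcx hlq wtmx dkys
Hunk 4: at line 3 remove [lgrjo,fog,flg] add [myss] -> 8 lines: xadx vae hvm myss tcx hlq wtmx dkys
Hunk 5: at line 4 remove [tcx,hlq,wtmx] add [hgpm] -> 6 lines: xadx vae hvm myss hgpm dkys
Hunk 6: at line 1 remove [hvm,myss] add [sasj,hqapw] -> 6 lines: xadx vae sasj hqapw hgpm dkys
Hunk 7: at line 2 remove [sasj,hqapw,hgpm] add [fli,huip] -> 5 lines: xadx vae fli huip dkys
Final line 5: dkys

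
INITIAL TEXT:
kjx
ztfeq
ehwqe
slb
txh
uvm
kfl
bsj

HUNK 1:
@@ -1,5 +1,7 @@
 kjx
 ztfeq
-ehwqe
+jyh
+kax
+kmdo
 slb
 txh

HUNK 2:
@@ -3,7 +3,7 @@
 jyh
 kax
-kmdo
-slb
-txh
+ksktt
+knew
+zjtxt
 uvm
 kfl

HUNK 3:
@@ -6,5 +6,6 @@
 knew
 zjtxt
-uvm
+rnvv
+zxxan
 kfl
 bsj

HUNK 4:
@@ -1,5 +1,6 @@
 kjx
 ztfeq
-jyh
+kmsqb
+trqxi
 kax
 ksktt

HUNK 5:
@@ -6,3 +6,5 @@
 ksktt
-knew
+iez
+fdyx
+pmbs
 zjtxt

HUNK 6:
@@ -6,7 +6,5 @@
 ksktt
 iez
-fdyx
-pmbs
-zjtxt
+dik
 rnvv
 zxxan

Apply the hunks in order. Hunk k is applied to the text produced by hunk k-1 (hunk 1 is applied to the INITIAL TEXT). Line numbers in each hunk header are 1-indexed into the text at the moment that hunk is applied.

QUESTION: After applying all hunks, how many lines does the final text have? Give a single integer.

Hunk 1: at line 1 remove [ehwqe] add [jyh,kax,kmdo] -> 10 lines: kjx ztfeq jyh kax kmdo slb txh uvm kfl bsj
Hunk 2: at line 3 remove [kmdo,slb,txh] add [ksktt,knew,zjtxt] -> 10 lines: kjx ztfeq jyh kax ksktt knew zjtxt uvm kfl bsj
Hunk 3: at line 6 remove [uvm] add [rnvv,zxxan] -> 11 lines: kjx ztfeq jyh kax ksktt knew zjtxt rnvv zxxan kfl bsj
Hunk 4: at line 1 remove [jyh] add [kmsqb,trqxi] -> 12 lines: kjx ztfeq kmsqb trqxi kax ksktt knew zjtxt rnvv zxxan kfl bsj
Hunk 5: at line 6 remove [knew] add [iez,fdyx,pmbs] -> 14 lines: kjx ztfeq kmsqb trqxi kax ksktt iez fdyx pmbs zjtxt rnvv zxxan kfl bsj
Hunk 6: at line 6 remove [fdyx,pmbs,zjtxt] add [dik] -> 12 lines: kjx ztfeq kmsqb trqxi kax ksktt iez dik rnvv zxxan kfl bsj
Final line count: 12

Answer: 12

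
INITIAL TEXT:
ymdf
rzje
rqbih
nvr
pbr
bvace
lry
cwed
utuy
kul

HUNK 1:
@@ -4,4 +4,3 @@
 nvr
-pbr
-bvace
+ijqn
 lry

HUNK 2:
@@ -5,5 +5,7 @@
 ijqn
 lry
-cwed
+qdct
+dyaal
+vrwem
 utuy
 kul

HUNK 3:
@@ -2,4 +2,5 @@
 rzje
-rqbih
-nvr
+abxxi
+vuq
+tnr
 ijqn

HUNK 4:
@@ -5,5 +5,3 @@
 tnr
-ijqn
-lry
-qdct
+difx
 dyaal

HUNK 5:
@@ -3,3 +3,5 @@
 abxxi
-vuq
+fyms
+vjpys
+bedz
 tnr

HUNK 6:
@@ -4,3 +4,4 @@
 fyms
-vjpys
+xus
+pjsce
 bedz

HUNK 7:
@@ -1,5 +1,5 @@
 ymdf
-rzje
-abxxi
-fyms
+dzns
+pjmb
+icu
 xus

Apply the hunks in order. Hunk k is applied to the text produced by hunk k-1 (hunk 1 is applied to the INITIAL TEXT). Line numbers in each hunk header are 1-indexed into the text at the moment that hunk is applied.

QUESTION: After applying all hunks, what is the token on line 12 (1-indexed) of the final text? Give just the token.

Answer: utuy

Derivation:
Hunk 1: at line 4 remove [pbr,bvace] add [ijqn] -> 9 lines: ymdf rzje rqbih nvr ijqn lry cwed utuy kul
Hunk 2: at line 5 remove [cwed] add [qdct,dyaal,vrwem] -> 11 lines: ymdf rzje rqbih nvr ijqn lry qdct dyaal vrwem utuy kul
Hunk 3: at line 2 remove [rqbih,nvr] add [abxxi,vuq,tnr] -> 12 lines: ymdf rzje abxxi vuq tnr ijqn lry qdct dyaal vrwem utuy kul
Hunk 4: at line 5 remove [ijqn,lry,qdct] add [difx] -> 10 lines: ymdf rzje abxxi vuq tnr difx dyaal vrwem utuy kul
Hunk 5: at line 3 remove [vuq] add [fyms,vjpys,bedz] -> 12 lines: ymdf rzje abxxi fyms vjpys bedz tnr difx dyaal vrwem utuy kul
Hunk 6: at line 4 remove [vjpys] add [xus,pjsce] -> 13 lines: ymdf rzje abxxi fyms xus pjsce bedz tnr difx dyaal vrwem utuy kul
Hunk 7: at line 1 remove [rzje,abxxi,fyms] add [dzns,pjmb,icu] -> 13 lines: ymdf dzns pjmb icu xus pjsce bedz tnr difx dyaal vrwem utuy kul
Final line 12: utuy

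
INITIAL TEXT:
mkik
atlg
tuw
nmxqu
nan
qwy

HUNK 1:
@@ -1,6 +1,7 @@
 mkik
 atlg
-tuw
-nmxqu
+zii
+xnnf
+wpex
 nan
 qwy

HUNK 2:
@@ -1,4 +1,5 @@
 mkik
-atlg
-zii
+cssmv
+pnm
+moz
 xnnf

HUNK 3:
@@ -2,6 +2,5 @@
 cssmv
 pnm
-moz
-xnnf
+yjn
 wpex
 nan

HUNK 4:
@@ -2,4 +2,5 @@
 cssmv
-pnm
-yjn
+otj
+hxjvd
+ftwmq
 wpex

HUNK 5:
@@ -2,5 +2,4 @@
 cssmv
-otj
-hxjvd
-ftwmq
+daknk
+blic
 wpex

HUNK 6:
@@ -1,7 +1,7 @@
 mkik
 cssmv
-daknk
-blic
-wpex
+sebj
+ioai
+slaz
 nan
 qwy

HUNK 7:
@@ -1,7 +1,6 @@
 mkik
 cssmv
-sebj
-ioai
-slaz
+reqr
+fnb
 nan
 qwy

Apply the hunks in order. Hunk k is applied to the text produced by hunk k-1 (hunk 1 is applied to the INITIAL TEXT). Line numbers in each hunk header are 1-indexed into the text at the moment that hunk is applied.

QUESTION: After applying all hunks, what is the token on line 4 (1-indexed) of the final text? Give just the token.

Hunk 1: at line 1 remove [tuw,nmxqu] add [zii,xnnf,wpex] -> 7 lines: mkik atlg zii xnnf wpex nan qwy
Hunk 2: at line 1 remove [atlg,zii] add [cssmv,pnm,moz] -> 8 lines: mkik cssmv pnm moz xnnf wpex nan qwy
Hunk 3: at line 2 remove [moz,xnnf] add [yjn] -> 7 lines: mkik cssmv pnm yjn wpex nan qwy
Hunk 4: at line 2 remove [pnm,yjn] add [otj,hxjvd,ftwmq] -> 8 lines: mkik cssmv otj hxjvd ftwmq wpex nan qwy
Hunk 5: at line 2 remove [otj,hxjvd,ftwmq] add [daknk,blic] -> 7 lines: mkik cssmv daknk blic wpex nan qwy
Hunk 6: at line 1 remove [daknk,blic,wpex] add [sebj,ioai,slaz] -> 7 lines: mkik cssmv sebj ioai slaz nan qwy
Hunk 7: at line 1 remove [sebj,ioai,slaz] add [reqr,fnb] -> 6 lines: mkik cssmv reqr fnb nan qwy
Final line 4: fnb

Answer: fnb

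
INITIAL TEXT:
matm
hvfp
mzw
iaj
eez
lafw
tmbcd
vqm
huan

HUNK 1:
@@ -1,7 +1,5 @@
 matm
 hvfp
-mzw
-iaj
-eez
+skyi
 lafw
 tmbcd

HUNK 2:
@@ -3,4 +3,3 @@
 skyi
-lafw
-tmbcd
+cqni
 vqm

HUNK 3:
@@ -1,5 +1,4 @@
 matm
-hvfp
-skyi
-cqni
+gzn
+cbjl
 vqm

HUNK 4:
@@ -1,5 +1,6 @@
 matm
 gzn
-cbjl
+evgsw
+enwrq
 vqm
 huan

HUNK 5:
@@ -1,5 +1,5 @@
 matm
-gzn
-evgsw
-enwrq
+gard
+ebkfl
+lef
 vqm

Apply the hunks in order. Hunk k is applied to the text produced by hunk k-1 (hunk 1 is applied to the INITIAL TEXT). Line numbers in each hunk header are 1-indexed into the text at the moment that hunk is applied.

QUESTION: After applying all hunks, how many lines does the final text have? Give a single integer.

Answer: 6

Derivation:
Hunk 1: at line 1 remove [mzw,iaj,eez] add [skyi] -> 7 lines: matm hvfp skyi lafw tmbcd vqm huan
Hunk 2: at line 3 remove [lafw,tmbcd] add [cqni] -> 6 lines: matm hvfp skyi cqni vqm huan
Hunk 3: at line 1 remove [hvfp,skyi,cqni] add [gzn,cbjl] -> 5 lines: matm gzn cbjl vqm huan
Hunk 4: at line 1 remove [cbjl] add [evgsw,enwrq] -> 6 lines: matm gzn evgsw enwrq vqm huan
Hunk 5: at line 1 remove [gzn,evgsw,enwrq] add [gard,ebkfl,lef] -> 6 lines: matm gard ebkfl lef vqm huan
Final line count: 6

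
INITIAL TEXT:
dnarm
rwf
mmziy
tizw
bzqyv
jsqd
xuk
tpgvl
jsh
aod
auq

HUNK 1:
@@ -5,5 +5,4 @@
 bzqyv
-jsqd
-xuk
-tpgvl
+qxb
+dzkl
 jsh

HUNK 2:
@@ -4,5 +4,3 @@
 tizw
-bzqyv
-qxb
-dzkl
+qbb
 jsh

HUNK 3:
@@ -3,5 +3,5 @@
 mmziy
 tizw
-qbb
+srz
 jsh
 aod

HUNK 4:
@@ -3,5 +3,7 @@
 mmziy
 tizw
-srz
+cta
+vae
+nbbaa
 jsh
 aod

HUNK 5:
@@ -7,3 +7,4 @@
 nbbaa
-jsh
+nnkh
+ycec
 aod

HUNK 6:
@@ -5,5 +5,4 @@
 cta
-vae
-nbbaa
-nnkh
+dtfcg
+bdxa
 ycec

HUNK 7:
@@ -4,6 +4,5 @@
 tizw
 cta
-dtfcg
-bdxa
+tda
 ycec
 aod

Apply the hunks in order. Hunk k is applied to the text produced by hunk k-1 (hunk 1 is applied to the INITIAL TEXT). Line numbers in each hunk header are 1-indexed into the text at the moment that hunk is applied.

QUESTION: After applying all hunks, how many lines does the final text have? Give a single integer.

Answer: 9

Derivation:
Hunk 1: at line 5 remove [jsqd,xuk,tpgvl] add [qxb,dzkl] -> 10 lines: dnarm rwf mmziy tizw bzqyv qxb dzkl jsh aod auq
Hunk 2: at line 4 remove [bzqyv,qxb,dzkl] add [qbb] -> 8 lines: dnarm rwf mmziy tizw qbb jsh aod auq
Hunk 3: at line 3 remove [qbb] add [srz] -> 8 lines: dnarm rwf mmziy tizw srz jsh aod auq
Hunk 4: at line 3 remove [srz] add [cta,vae,nbbaa] -> 10 lines: dnarm rwf mmziy tizw cta vae nbbaa jsh aod auq
Hunk 5: at line 7 remove [jsh] add [nnkh,ycec] -> 11 lines: dnarm rwf mmziy tizw cta vae nbbaa nnkh ycec aod auq
Hunk 6: at line 5 remove [vae,nbbaa,nnkh] add [dtfcg,bdxa] -> 10 lines: dnarm rwf mmziy tizw cta dtfcg bdxa ycec aod auq
Hunk 7: at line 4 remove [dtfcg,bdxa] add [tda] -> 9 lines: dnarm rwf mmziy tizw cta tda ycec aod auq
Final line count: 9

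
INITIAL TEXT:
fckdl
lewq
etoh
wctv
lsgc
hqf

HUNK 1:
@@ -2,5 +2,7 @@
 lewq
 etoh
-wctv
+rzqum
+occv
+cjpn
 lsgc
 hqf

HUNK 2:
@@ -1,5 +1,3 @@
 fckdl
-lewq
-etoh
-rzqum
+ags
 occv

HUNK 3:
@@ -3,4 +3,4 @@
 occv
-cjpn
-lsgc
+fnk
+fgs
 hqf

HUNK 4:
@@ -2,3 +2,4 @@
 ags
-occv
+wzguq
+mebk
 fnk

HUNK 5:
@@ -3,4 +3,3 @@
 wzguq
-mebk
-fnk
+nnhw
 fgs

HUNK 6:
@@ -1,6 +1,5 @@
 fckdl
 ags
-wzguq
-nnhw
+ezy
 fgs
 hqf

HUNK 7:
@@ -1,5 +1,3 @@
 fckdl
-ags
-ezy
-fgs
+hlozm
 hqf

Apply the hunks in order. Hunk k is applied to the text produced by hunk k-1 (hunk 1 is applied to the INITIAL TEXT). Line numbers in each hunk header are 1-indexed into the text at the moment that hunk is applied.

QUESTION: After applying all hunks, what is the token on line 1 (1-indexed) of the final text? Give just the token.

Answer: fckdl

Derivation:
Hunk 1: at line 2 remove [wctv] add [rzqum,occv,cjpn] -> 8 lines: fckdl lewq etoh rzqum occv cjpn lsgc hqf
Hunk 2: at line 1 remove [lewq,etoh,rzqum] add [ags] -> 6 lines: fckdl ags occv cjpn lsgc hqf
Hunk 3: at line 3 remove [cjpn,lsgc] add [fnk,fgs] -> 6 lines: fckdl ags occv fnk fgs hqf
Hunk 4: at line 2 remove [occv] add [wzguq,mebk] -> 7 lines: fckdl ags wzguq mebk fnk fgs hqf
Hunk 5: at line 3 remove [mebk,fnk] add [nnhw] -> 6 lines: fckdl ags wzguq nnhw fgs hqf
Hunk 6: at line 1 remove [wzguq,nnhw] add [ezy] -> 5 lines: fckdl ags ezy fgs hqf
Hunk 7: at line 1 remove [ags,ezy,fgs] add [hlozm] -> 3 lines: fckdl hlozm hqf
Final line 1: fckdl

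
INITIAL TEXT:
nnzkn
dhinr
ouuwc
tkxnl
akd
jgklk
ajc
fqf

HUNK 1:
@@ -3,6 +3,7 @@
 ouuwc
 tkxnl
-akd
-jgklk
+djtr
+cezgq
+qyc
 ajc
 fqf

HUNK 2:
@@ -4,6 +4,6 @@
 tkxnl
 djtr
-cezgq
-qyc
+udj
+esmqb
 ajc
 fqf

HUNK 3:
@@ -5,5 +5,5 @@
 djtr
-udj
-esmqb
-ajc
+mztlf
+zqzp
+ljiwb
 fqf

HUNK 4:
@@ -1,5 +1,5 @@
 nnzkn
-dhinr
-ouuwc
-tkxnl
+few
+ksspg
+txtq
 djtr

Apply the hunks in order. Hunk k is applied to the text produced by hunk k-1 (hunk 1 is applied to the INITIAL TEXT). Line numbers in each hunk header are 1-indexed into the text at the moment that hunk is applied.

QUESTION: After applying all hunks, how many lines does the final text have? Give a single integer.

Answer: 9

Derivation:
Hunk 1: at line 3 remove [akd,jgklk] add [djtr,cezgq,qyc] -> 9 lines: nnzkn dhinr ouuwc tkxnl djtr cezgq qyc ajc fqf
Hunk 2: at line 4 remove [cezgq,qyc] add [udj,esmqb] -> 9 lines: nnzkn dhinr ouuwc tkxnl djtr udj esmqb ajc fqf
Hunk 3: at line 5 remove [udj,esmqb,ajc] add [mztlf,zqzp,ljiwb] -> 9 lines: nnzkn dhinr ouuwc tkxnl djtr mztlf zqzp ljiwb fqf
Hunk 4: at line 1 remove [dhinr,ouuwc,tkxnl] add [few,ksspg,txtq] -> 9 lines: nnzkn few ksspg txtq djtr mztlf zqzp ljiwb fqf
Final line count: 9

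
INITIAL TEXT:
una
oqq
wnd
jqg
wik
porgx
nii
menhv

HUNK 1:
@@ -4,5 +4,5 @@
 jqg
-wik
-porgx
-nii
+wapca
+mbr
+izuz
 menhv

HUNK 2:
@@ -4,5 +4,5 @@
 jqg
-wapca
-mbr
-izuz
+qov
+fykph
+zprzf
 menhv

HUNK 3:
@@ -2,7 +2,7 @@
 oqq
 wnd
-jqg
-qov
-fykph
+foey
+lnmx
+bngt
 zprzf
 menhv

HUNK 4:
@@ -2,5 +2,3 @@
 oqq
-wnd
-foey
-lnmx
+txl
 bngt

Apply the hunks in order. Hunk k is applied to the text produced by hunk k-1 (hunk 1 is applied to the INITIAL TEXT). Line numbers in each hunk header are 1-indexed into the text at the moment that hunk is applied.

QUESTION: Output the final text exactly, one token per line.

Answer: una
oqq
txl
bngt
zprzf
menhv

Derivation:
Hunk 1: at line 4 remove [wik,porgx,nii] add [wapca,mbr,izuz] -> 8 lines: una oqq wnd jqg wapca mbr izuz menhv
Hunk 2: at line 4 remove [wapca,mbr,izuz] add [qov,fykph,zprzf] -> 8 lines: una oqq wnd jqg qov fykph zprzf menhv
Hunk 3: at line 2 remove [jqg,qov,fykph] add [foey,lnmx,bngt] -> 8 lines: una oqq wnd foey lnmx bngt zprzf menhv
Hunk 4: at line 2 remove [wnd,foey,lnmx] add [txl] -> 6 lines: una oqq txl bngt zprzf menhv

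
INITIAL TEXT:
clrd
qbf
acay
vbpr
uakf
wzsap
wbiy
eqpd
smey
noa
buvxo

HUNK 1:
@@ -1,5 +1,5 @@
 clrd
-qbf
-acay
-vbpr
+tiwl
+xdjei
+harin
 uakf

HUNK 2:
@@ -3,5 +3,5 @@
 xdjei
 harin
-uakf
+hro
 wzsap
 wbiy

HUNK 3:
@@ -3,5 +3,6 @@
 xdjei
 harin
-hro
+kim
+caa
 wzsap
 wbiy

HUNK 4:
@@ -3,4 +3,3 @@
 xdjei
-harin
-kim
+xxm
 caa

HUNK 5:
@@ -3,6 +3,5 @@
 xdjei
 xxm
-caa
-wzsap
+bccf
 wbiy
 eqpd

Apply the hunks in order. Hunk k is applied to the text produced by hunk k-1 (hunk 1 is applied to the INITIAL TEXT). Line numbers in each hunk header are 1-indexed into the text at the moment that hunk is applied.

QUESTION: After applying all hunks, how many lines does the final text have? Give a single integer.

Hunk 1: at line 1 remove [qbf,acay,vbpr] add [tiwl,xdjei,harin] -> 11 lines: clrd tiwl xdjei harin uakf wzsap wbiy eqpd smey noa buvxo
Hunk 2: at line 3 remove [uakf] add [hro] -> 11 lines: clrd tiwl xdjei harin hro wzsap wbiy eqpd smey noa buvxo
Hunk 3: at line 3 remove [hro] add [kim,caa] -> 12 lines: clrd tiwl xdjei harin kim caa wzsap wbiy eqpd smey noa buvxo
Hunk 4: at line 3 remove [harin,kim] add [xxm] -> 11 lines: clrd tiwl xdjei xxm caa wzsap wbiy eqpd smey noa buvxo
Hunk 5: at line 3 remove [caa,wzsap] add [bccf] -> 10 lines: clrd tiwl xdjei xxm bccf wbiy eqpd smey noa buvxo
Final line count: 10

Answer: 10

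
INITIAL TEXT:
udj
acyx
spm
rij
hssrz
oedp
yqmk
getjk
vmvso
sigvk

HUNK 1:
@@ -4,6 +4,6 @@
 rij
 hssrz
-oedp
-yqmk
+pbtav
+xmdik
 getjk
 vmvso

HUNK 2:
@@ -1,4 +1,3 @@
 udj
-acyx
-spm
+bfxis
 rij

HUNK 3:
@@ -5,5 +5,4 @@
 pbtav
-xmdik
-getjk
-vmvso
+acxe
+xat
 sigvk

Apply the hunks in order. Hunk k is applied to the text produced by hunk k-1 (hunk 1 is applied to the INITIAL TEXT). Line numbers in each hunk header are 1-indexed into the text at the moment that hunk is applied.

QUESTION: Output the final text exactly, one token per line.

Answer: udj
bfxis
rij
hssrz
pbtav
acxe
xat
sigvk

Derivation:
Hunk 1: at line 4 remove [oedp,yqmk] add [pbtav,xmdik] -> 10 lines: udj acyx spm rij hssrz pbtav xmdik getjk vmvso sigvk
Hunk 2: at line 1 remove [acyx,spm] add [bfxis] -> 9 lines: udj bfxis rij hssrz pbtav xmdik getjk vmvso sigvk
Hunk 3: at line 5 remove [xmdik,getjk,vmvso] add [acxe,xat] -> 8 lines: udj bfxis rij hssrz pbtav acxe xat sigvk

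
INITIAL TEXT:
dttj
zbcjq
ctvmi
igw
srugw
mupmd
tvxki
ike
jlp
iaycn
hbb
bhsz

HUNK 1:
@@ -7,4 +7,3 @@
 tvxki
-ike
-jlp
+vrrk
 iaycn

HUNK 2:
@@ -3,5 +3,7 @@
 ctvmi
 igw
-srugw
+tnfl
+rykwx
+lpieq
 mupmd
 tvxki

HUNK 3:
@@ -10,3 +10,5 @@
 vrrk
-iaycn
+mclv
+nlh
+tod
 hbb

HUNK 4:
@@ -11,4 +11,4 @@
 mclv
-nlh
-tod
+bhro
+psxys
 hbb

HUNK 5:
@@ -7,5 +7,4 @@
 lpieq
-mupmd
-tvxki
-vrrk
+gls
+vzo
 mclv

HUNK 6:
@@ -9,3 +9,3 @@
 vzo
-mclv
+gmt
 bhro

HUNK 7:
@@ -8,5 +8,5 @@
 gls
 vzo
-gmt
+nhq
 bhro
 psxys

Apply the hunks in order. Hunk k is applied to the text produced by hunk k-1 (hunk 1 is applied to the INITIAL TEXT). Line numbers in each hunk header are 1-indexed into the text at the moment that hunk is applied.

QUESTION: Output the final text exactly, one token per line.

Hunk 1: at line 7 remove [ike,jlp] add [vrrk] -> 11 lines: dttj zbcjq ctvmi igw srugw mupmd tvxki vrrk iaycn hbb bhsz
Hunk 2: at line 3 remove [srugw] add [tnfl,rykwx,lpieq] -> 13 lines: dttj zbcjq ctvmi igw tnfl rykwx lpieq mupmd tvxki vrrk iaycn hbb bhsz
Hunk 3: at line 10 remove [iaycn] add [mclv,nlh,tod] -> 15 lines: dttj zbcjq ctvmi igw tnfl rykwx lpieq mupmd tvxki vrrk mclv nlh tod hbb bhsz
Hunk 4: at line 11 remove [nlh,tod] add [bhro,psxys] -> 15 lines: dttj zbcjq ctvmi igw tnfl rykwx lpieq mupmd tvxki vrrk mclv bhro psxys hbb bhsz
Hunk 5: at line 7 remove [mupmd,tvxki,vrrk] add [gls,vzo] -> 14 lines: dttj zbcjq ctvmi igw tnfl rykwx lpieq gls vzo mclv bhro psxys hbb bhsz
Hunk 6: at line 9 remove [mclv] add [gmt] -> 14 lines: dttj zbcjq ctvmi igw tnfl rykwx lpieq gls vzo gmt bhro psxys hbb bhsz
Hunk 7: at line 8 remove [gmt] add [nhq] -> 14 lines: dttj zbcjq ctvmi igw tnfl rykwx lpieq gls vzo nhq bhro psxys hbb bhsz

Answer: dttj
zbcjq
ctvmi
igw
tnfl
rykwx
lpieq
gls
vzo
nhq
bhro
psxys
hbb
bhsz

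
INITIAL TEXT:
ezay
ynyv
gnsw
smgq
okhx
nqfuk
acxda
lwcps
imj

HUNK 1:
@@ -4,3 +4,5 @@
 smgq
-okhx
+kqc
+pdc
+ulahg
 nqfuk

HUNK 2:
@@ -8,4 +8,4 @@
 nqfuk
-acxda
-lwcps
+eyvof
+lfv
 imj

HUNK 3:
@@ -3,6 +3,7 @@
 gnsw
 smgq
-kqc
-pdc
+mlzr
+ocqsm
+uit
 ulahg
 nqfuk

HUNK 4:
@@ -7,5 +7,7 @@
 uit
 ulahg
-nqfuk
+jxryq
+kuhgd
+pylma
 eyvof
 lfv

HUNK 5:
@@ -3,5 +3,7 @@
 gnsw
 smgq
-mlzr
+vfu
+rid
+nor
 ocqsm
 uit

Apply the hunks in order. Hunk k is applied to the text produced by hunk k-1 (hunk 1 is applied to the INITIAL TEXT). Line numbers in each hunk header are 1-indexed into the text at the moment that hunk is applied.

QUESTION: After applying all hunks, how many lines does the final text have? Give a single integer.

Hunk 1: at line 4 remove [okhx] add [kqc,pdc,ulahg] -> 11 lines: ezay ynyv gnsw smgq kqc pdc ulahg nqfuk acxda lwcps imj
Hunk 2: at line 8 remove [acxda,lwcps] add [eyvof,lfv] -> 11 lines: ezay ynyv gnsw smgq kqc pdc ulahg nqfuk eyvof lfv imj
Hunk 3: at line 3 remove [kqc,pdc] add [mlzr,ocqsm,uit] -> 12 lines: ezay ynyv gnsw smgq mlzr ocqsm uit ulahg nqfuk eyvof lfv imj
Hunk 4: at line 7 remove [nqfuk] add [jxryq,kuhgd,pylma] -> 14 lines: ezay ynyv gnsw smgq mlzr ocqsm uit ulahg jxryq kuhgd pylma eyvof lfv imj
Hunk 5: at line 3 remove [mlzr] add [vfu,rid,nor] -> 16 lines: ezay ynyv gnsw smgq vfu rid nor ocqsm uit ulahg jxryq kuhgd pylma eyvof lfv imj
Final line count: 16

Answer: 16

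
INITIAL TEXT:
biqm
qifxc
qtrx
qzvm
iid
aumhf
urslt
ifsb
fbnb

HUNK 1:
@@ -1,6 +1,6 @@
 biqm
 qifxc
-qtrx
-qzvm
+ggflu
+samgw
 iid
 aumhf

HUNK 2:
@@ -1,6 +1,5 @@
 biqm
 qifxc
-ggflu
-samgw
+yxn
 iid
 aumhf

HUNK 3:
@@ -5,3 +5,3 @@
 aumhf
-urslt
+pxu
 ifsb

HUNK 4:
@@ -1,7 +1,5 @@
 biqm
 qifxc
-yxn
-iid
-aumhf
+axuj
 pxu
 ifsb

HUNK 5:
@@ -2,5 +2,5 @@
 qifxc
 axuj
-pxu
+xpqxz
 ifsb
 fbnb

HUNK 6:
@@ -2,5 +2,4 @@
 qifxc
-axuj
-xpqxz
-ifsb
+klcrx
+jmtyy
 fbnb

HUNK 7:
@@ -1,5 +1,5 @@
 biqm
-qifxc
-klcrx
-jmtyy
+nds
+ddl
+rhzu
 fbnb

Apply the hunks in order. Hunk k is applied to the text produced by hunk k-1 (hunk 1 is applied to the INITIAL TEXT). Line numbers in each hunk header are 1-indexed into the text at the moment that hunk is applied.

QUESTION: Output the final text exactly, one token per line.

Hunk 1: at line 1 remove [qtrx,qzvm] add [ggflu,samgw] -> 9 lines: biqm qifxc ggflu samgw iid aumhf urslt ifsb fbnb
Hunk 2: at line 1 remove [ggflu,samgw] add [yxn] -> 8 lines: biqm qifxc yxn iid aumhf urslt ifsb fbnb
Hunk 3: at line 5 remove [urslt] add [pxu] -> 8 lines: biqm qifxc yxn iid aumhf pxu ifsb fbnb
Hunk 4: at line 1 remove [yxn,iid,aumhf] add [axuj] -> 6 lines: biqm qifxc axuj pxu ifsb fbnb
Hunk 5: at line 2 remove [pxu] add [xpqxz] -> 6 lines: biqm qifxc axuj xpqxz ifsb fbnb
Hunk 6: at line 2 remove [axuj,xpqxz,ifsb] add [klcrx,jmtyy] -> 5 lines: biqm qifxc klcrx jmtyy fbnb
Hunk 7: at line 1 remove [qifxc,klcrx,jmtyy] add [nds,ddl,rhzu] -> 5 lines: biqm nds ddl rhzu fbnb

Answer: biqm
nds
ddl
rhzu
fbnb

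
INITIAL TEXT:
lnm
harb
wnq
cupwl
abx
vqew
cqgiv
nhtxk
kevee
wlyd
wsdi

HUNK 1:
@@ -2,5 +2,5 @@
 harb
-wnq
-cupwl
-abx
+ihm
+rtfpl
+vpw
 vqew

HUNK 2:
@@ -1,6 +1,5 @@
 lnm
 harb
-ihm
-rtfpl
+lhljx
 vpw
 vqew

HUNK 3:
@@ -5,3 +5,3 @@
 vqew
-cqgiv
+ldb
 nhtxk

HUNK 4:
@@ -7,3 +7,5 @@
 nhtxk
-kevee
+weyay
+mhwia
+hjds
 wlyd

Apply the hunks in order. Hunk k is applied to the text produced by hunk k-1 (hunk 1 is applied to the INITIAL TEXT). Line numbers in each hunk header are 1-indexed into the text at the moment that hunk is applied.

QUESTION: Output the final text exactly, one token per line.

Hunk 1: at line 2 remove [wnq,cupwl,abx] add [ihm,rtfpl,vpw] -> 11 lines: lnm harb ihm rtfpl vpw vqew cqgiv nhtxk kevee wlyd wsdi
Hunk 2: at line 1 remove [ihm,rtfpl] add [lhljx] -> 10 lines: lnm harb lhljx vpw vqew cqgiv nhtxk kevee wlyd wsdi
Hunk 3: at line 5 remove [cqgiv] add [ldb] -> 10 lines: lnm harb lhljx vpw vqew ldb nhtxk kevee wlyd wsdi
Hunk 4: at line 7 remove [kevee] add [weyay,mhwia,hjds] -> 12 lines: lnm harb lhljx vpw vqew ldb nhtxk weyay mhwia hjds wlyd wsdi

Answer: lnm
harb
lhljx
vpw
vqew
ldb
nhtxk
weyay
mhwia
hjds
wlyd
wsdi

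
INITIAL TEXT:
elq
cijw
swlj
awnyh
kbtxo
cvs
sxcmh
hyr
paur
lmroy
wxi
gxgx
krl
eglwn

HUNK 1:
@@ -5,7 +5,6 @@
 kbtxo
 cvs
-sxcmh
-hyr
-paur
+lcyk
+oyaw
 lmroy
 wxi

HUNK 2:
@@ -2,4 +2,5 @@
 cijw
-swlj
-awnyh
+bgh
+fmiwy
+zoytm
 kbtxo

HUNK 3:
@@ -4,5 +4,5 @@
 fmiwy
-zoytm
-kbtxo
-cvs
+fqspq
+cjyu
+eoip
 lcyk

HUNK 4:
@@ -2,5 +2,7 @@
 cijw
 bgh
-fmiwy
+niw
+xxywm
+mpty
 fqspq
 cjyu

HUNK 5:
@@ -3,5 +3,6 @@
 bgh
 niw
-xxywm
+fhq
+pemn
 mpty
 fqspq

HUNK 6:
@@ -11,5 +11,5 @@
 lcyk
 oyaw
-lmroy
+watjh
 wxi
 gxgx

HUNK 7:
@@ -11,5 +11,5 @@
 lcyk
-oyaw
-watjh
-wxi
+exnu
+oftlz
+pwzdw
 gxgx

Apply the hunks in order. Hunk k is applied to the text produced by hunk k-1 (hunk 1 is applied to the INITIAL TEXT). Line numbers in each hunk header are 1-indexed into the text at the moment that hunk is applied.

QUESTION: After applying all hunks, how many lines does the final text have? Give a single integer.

Answer: 17

Derivation:
Hunk 1: at line 5 remove [sxcmh,hyr,paur] add [lcyk,oyaw] -> 13 lines: elq cijw swlj awnyh kbtxo cvs lcyk oyaw lmroy wxi gxgx krl eglwn
Hunk 2: at line 2 remove [swlj,awnyh] add [bgh,fmiwy,zoytm] -> 14 lines: elq cijw bgh fmiwy zoytm kbtxo cvs lcyk oyaw lmroy wxi gxgx krl eglwn
Hunk 3: at line 4 remove [zoytm,kbtxo,cvs] add [fqspq,cjyu,eoip] -> 14 lines: elq cijw bgh fmiwy fqspq cjyu eoip lcyk oyaw lmroy wxi gxgx krl eglwn
Hunk 4: at line 2 remove [fmiwy] add [niw,xxywm,mpty] -> 16 lines: elq cijw bgh niw xxywm mpty fqspq cjyu eoip lcyk oyaw lmroy wxi gxgx krl eglwn
Hunk 5: at line 3 remove [xxywm] add [fhq,pemn] -> 17 lines: elq cijw bgh niw fhq pemn mpty fqspq cjyu eoip lcyk oyaw lmroy wxi gxgx krl eglwn
Hunk 6: at line 11 remove [lmroy] add [watjh] -> 17 lines: elq cijw bgh niw fhq pemn mpty fqspq cjyu eoip lcyk oyaw watjh wxi gxgx krl eglwn
Hunk 7: at line 11 remove [oyaw,watjh,wxi] add [exnu,oftlz,pwzdw] -> 17 lines: elq cijw bgh niw fhq pemn mpty fqspq cjyu eoip lcyk exnu oftlz pwzdw gxgx krl eglwn
Final line count: 17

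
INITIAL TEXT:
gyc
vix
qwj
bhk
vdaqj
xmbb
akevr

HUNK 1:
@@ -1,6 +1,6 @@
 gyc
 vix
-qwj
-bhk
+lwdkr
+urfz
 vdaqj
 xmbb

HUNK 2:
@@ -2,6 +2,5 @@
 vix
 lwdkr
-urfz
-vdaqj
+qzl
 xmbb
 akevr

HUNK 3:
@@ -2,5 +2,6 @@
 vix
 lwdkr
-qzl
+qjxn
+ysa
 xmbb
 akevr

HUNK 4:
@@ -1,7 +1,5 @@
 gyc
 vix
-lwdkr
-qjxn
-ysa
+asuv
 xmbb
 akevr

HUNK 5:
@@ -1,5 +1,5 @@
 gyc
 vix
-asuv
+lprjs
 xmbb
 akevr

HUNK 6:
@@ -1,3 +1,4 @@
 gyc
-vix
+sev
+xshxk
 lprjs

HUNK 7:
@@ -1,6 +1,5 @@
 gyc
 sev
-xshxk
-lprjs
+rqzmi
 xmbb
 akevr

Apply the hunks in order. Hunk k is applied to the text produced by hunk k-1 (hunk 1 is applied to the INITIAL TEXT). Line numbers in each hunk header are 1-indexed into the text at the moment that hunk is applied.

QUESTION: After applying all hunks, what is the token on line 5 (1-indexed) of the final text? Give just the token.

Hunk 1: at line 1 remove [qwj,bhk] add [lwdkr,urfz] -> 7 lines: gyc vix lwdkr urfz vdaqj xmbb akevr
Hunk 2: at line 2 remove [urfz,vdaqj] add [qzl] -> 6 lines: gyc vix lwdkr qzl xmbb akevr
Hunk 3: at line 2 remove [qzl] add [qjxn,ysa] -> 7 lines: gyc vix lwdkr qjxn ysa xmbb akevr
Hunk 4: at line 1 remove [lwdkr,qjxn,ysa] add [asuv] -> 5 lines: gyc vix asuv xmbb akevr
Hunk 5: at line 1 remove [asuv] add [lprjs] -> 5 lines: gyc vix lprjs xmbb akevr
Hunk 6: at line 1 remove [vix] add [sev,xshxk] -> 6 lines: gyc sev xshxk lprjs xmbb akevr
Hunk 7: at line 1 remove [xshxk,lprjs] add [rqzmi] -> 5 lines: gyc sev rqzmi xmbb akevr
Final line 5: akevr

Answer: akevr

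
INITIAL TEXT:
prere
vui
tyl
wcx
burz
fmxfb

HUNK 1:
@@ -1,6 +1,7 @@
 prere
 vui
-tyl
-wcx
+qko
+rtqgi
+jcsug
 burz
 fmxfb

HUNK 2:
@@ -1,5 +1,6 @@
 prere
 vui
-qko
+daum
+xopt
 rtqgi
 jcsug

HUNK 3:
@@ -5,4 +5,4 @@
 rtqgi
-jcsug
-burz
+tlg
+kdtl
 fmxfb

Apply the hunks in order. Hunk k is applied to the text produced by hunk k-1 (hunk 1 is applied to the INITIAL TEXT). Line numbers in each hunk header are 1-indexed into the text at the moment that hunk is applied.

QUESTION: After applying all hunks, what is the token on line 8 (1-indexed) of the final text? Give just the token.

Hunk 1: at line 1 remove [tyl,wcx] add [qko,rtqgi,jcsug] -> 7 lines: prere vui qko rtqgi jcsug burz fmxfb
Hunk 2: at line 1 remove [qko] add [daum,xopt] -> 8 lines: prere vui daum xopt rtqgi jcsug burz fmxfb
Hunk 3: at line 5 remove [jcsug,burz] add [tlg,kdtl] -> 8 lines: prere vui daum xopt rtqgi tlg kdtl fmxfb
Final line 8: fmxfb

Answer: fmxfb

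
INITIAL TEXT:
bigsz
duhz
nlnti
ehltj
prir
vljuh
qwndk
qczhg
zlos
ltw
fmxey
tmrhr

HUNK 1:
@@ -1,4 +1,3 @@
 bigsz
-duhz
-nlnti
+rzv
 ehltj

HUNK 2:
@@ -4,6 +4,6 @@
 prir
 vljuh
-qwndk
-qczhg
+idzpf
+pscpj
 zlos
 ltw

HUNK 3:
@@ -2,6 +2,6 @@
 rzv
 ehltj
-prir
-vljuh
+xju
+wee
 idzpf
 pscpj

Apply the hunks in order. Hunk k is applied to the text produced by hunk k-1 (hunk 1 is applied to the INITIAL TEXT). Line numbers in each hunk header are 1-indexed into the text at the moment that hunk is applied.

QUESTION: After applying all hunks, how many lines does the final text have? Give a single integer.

Hunk 1: at line 1 remove [duhz,nlnti] add [rzv] -> 11 lines: bigsz rzv ehltj prir vljuh qwndk qczhg zlos ltw fmxey tmrhr
Hunk 2: at line 4 remove [qwndk,qczhg] add [idzpf,pscpj] -> 11 lines: bigsz rzv ehltj prir vljuh idzpf pscpj zlos ltw fmxey tmrhr
Hunk 3: at line 2 remove [prir,vljuh] add [xju,wee] -> 11 lines: bigsz rzv ehltj xju wee idzpf pscpj zlos ltw fmxey tmrhr
Final line count: 11

Answer: 11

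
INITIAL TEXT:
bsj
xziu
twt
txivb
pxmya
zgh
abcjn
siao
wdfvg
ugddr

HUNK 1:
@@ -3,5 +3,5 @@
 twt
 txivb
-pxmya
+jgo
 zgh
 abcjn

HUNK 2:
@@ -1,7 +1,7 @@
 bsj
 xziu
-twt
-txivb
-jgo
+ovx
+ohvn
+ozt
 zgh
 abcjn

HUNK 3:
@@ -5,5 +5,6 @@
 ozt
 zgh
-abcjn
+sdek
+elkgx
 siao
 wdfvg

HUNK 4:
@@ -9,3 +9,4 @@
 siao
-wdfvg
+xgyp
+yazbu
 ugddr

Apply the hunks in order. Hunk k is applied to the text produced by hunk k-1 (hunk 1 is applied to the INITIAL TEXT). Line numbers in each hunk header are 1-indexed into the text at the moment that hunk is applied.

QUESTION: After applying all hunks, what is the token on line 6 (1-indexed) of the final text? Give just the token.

Answer: zgh

Derivation:
Hunk 1: at line 3 remove [pxmya] add [jgo] -> 10 lines: bsj xziu twt txivb jgo zgh abcjn siao wdfvg ugddr
Hunk 2: at line 1 remove [twt,txivb,jgo] add [ovx,ohvn,ozt] -> 10 lines: bsj xziu ovx ohvn ozt zgh abcjn siao wdfvg ugddr
Hunk 3: at line 5 remove [abcjn] add [sdek,elkgx] -> 11 lines: bsj xziu ovx ohvn ozt zgh sdek elkgx siao wdfvg ugddr
Hunk 4: at line 9 remove [wdfvg] add [xgyp,yazbu] -> 12 lines: bsj xziu ovx ohvn ozt zgh sdek elkgx siao xgyp yazbu ugddr
Final line 6: zgh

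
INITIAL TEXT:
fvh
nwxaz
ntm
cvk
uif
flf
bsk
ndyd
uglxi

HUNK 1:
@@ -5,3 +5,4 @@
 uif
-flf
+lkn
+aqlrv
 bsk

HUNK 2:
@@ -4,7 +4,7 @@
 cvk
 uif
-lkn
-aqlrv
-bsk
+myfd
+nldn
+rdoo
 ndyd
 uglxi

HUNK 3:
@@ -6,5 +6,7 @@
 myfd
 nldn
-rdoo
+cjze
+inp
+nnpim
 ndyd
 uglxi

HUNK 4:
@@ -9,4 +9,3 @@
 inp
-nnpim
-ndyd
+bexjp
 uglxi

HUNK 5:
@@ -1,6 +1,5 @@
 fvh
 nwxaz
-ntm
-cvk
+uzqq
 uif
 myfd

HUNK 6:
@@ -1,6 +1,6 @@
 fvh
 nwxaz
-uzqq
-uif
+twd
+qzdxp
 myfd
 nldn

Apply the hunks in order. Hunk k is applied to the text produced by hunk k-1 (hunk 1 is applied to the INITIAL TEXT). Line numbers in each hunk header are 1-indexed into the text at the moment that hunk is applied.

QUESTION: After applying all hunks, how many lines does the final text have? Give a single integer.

Answer: 10

Derivation:
Hunk 1: at line 5 remove [flf] add [lkn,aqlrv] -> 10 lines: fvh nwxaz ntm cvk uif lkn aqlrv bsk ndyd uglxi
Hunk 2: at line 4 remove [lkn,aqlrv,bsk] add [myfd,nldn,rdoo] -> 10 lines: fvh nwxaz ntm cvk uif myfd nldn rdoo ndyd uglxi
Hunk 3: at line 6 remove [rdoo] add [cjze,inp,nnpim] -> 12 lines: fvh nwxaz ntm cvk uif myfd nldn cjze inp nnpim ndyd uglxi
Hunk 4: at line 9 remove [nnpim,ndyd] add [bexjp] -> 11 lines: fvh nwxaz ntm cvk uif myfd nldn cjze inp bexjp uglxi
Hunk 5: at line 1 remove [ntm,cvk] add [uzqq] -> 10 lines: fvh nwxaz uzqq uif myfd nldn cjze inp bexjp uglxi
Hunk 6: at line 1 remove [uzqq,uif] add [twd,qzdxp] -> 10 lines: fvh nwxaz twd qzdxp myfd nldn cjze inp bexjp uglxi
Final line count: 10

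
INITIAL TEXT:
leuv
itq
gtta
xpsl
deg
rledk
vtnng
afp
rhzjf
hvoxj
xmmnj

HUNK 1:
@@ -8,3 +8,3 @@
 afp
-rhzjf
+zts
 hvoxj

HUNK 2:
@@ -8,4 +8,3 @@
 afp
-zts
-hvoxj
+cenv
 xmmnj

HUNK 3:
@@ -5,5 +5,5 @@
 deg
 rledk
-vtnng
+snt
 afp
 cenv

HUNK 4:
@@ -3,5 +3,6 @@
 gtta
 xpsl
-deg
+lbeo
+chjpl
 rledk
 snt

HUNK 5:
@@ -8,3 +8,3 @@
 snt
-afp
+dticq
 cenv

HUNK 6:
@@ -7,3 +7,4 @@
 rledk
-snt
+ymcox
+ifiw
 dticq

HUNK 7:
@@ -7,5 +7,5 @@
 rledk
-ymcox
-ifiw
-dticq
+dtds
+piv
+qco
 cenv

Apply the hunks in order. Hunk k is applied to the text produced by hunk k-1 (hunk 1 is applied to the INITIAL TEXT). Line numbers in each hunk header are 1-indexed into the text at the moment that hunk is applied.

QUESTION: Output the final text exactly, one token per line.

Answer: leuv
itq
gtta
xpsl
lbeo
chjpl
rledk
dtds
piv
qco
cenv
xmmnj

Derivation:
Hunk 1: at line 8 remove [rhzjf] add [zts] -> 11 lines: leuv itq gtta xpsl deg rledk vtnng afp zts hvoxj xmmnj
Hunk 2: at line 8 remove [zts,hvoxj] add [cenv] -> 10 lines: leuv itq gtta xpsl deg rledk vtnng afp cenv xmmnj
Hunk 3: at line 5 remove [vtnng] add [snt] -> 10 lines: leuv itq gtta xpsl deg rledk snt afp cenv xmmnj
Hunk 4: at line 3 remove [deg] add [lbeo,chjpl] -> 11 lines: leuv itq gtta xpsl lbeo chjpl rledk snt afp cenv xmmnj
Hunk 5: at line 8 remove [afp] add [dticq] -> 11 lines: leuv itq gtta xpsl lbeo chjpl rledk snt dticq cenv xmmnj
Hunk 6: at line 7 remove [snt] add [ymcox,ifiw] -> 12 lines: leuv itq gtta xpsl lbeo chjpl rledk ymcox ifiw dticq cenv xmmnj
Hunk 7: at line 7 remove [ymcox,ifiw,dticq] add [dtds,piv,qco] -> 12 lines: leuv itq gtta xpsl lbeo chjpl rledk dtds piv qco cenv xmmnj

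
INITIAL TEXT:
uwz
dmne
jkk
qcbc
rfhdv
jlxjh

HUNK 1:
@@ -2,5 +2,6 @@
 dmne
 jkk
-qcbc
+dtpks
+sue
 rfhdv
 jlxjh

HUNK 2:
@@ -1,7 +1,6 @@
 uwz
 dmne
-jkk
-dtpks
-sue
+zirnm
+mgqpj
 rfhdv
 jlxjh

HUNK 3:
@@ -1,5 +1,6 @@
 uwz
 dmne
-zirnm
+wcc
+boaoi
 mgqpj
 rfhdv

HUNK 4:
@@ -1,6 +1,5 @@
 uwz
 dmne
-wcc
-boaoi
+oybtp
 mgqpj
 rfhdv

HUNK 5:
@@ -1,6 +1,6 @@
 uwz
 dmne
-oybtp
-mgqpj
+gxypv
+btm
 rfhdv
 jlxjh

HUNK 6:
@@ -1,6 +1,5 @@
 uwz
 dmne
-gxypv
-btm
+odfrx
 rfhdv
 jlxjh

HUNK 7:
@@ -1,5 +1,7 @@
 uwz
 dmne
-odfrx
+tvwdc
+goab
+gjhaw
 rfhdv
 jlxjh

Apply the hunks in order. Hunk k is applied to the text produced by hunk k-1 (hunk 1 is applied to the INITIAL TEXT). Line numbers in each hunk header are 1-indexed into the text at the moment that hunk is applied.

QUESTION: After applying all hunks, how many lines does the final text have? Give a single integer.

Answer: 7

Derivation:
Hunk 1: at line 2 remove [qcbc] add [dtpks,sue] -> 7 lines: uwz dmne jkk dtpks sue rfhdv jlxjh
Hunk 2: at line 1 remove [jkk,dtpks,sue] add [zirnm,mgqpj] -> 6 lines: uwz dmne zirnm mgqpj rfhdv jlxjh
Hunk 3: at line 1 remove [zirnm] add [wcc,boaoi] -> 7 lines: uwz dmne wcc boaoi mgqpj rfhdv jlxjh
Hunk 4: at line 1 remove [wcc,boaoi] add [oybtp] -> 6 lines: uwz dmne oybtp mgqpj rfhdv jlxjh
Hunk 5: at line 1 remove [oybtp,mgqpj] add [gxypv,btm] -> 6 lines: uwz dmne gxypv btm rfhdv jlxjh
Hunk 6: at line 1 remove [gxypv,btm] add [odfrx] -> 5 lines: uwz dmne odfrx rfhdv jlxjh
Hunk 7: at line 1 remove [odfrx] add [tvwdc,goab,gjhaw] -> 7 lines: uwz dmne tvwdc goab gjhaw rfhdv jlxjh
Final line count: 7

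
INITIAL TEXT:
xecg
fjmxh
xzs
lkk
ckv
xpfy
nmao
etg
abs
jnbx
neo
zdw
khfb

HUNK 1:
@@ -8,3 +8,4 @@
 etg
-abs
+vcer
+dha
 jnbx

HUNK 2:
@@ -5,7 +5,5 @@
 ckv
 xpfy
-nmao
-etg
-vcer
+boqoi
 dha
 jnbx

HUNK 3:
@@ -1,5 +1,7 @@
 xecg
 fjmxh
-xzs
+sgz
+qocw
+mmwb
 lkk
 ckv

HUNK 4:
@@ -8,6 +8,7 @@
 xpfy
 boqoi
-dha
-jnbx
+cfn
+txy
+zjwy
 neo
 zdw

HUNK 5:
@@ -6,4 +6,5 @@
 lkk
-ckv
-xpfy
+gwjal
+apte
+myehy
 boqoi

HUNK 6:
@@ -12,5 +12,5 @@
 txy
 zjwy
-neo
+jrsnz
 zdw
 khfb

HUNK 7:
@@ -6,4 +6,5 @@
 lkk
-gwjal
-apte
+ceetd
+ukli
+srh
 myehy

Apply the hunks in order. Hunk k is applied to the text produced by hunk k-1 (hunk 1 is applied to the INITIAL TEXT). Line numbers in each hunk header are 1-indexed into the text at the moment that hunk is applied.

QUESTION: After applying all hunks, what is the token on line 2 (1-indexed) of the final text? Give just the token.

Hunk 1: at line 8 remove [abs] add [vcer,dha] -> 14 lines: xecg fjmxh xzs lkk ckv xpfy nmao etg vcer dha jnbx neo zdw khfb
Hunk 2: at line 5 remove [nmao,etg,vcer] add [boqoi] -> 12 lines: xecg fjmxh xzs lkk ckv xpfy boqoi dha jnbx neo zdw khfb
Hunk 3: at line 1 remove [xzs] add [sgz,qocw,mmwb] -> 14 lines: xecg fjmxh sgz qocw mmwb lkk ckv xpfy boqoi dha jnbx neo zdw khfb
Hunk 4: at line 8 remove [dha,jnbx] add [cfn,txy,zjwy] -> 15 lines: xecg fjmxh sgz qocw mmwb lkk ckv xpfy boqoi cfn txy zjwy neo zdw khfb
Hunk 5: at line 6 remove [ckv,xpfy] add [gwjal,apte,myehy] -> 16 lines: xecg fjmxh sgz qocw mmwb lkk gwjal apte myehy boqoi cfn txy zjwy neo zdw khfb
Hunk 6: at line 12 remove [neo] add [jrsnz] -> 16 lines: xecg fjmxh sgz qocw mmwb lkk gwjal apte myehy boqoi cfn txy zjwy jrsnz zdw khfb
Hunk 7: at line 6 remove [gwjal,apte] add [ceetd,ukli,srh] -> 17 lines: xecg fjmxh sgz qocw mmwb lkk ceetd ukli srh myehy boqoi cfn txy zjwy jrsnz zdw khfb
Final line 2: fjmxh

Answer: fjmxh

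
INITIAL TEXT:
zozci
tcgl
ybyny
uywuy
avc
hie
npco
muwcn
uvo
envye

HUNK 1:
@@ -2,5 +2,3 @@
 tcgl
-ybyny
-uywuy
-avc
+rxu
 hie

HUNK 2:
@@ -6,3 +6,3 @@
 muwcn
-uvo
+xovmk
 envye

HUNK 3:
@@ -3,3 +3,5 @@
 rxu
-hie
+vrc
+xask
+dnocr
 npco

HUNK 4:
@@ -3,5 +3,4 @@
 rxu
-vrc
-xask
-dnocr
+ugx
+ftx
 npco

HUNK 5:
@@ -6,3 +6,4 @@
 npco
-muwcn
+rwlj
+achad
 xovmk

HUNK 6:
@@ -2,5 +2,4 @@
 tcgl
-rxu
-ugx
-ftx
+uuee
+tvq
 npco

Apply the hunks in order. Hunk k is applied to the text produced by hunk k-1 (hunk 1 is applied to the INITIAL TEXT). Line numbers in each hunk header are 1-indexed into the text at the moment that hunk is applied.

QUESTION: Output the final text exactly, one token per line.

Answer: zozci
tcgl
uuee
tvq
npco
rwlj
achad
xovmk
envye

Derivation:
Hunk 1: at line 2 remove [ybyny,uywuy,avc] add [rxu] -> 8 lines: zozci tcgl rxu hie npco muwcn uvo envye
Hunk 2: at line 6 remove [uvo] add [xovmk] -> 8 lines: zozci tcgl rxu hie npco muwcn xovmk envye
Hunk 3: at line 3 remove [hie] add [vrc,xask,dnocr] -> 10 lines: zozci tcgl rxu vrc xask dnocr npco muwcn xovmk envye
Hunk 4: at line 3 remove [vrc,xask,dnocr] add [ugx,ftx] -> 9 lines: zozci tcgl rxu ugx ftx npco muwcn xovmk envye
Hunk 5: at line 6 remove [muwcn] add [rwlj,achad] -> 10 lines: zozci tcgl rxu ugx ftx npco rwlj achad xovmk envye
Hunk 6: at line 2 remove [rxu,ugx,ftx] add [uuee,tvq] -> 9 lines: zozci tcgl uuee tvq npco rwlj achad xovmk envye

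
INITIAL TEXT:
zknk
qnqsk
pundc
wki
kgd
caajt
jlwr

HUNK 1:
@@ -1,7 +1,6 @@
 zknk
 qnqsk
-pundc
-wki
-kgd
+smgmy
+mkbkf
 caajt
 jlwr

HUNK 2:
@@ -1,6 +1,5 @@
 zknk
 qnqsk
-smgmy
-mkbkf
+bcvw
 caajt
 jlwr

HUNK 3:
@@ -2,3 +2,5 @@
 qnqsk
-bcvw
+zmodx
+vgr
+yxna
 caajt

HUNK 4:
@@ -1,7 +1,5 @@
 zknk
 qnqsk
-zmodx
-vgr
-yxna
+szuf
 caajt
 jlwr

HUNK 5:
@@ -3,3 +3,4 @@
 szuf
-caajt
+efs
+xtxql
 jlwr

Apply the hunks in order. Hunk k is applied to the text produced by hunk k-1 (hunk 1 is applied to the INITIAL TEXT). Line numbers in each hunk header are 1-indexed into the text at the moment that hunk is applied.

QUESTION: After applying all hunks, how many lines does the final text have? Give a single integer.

Answer: 6

Derivation:
Hunk 1: at line 1 remove [pundc,wki,kgd] add [smgmy,mkbkf] -> 6 lines: zknk qnqsk smgmy mkbkf caajt jlwr
Hunk 2: at line 1 remove [smgmy,mkbkf] add [bcvw] -> 5 lines: zknk qnqsk bcvw caajt jlwr
Hunk 3: at line 2 remove [bcvw] add [zmodx,vgr,yxna] -> 7 lines: zknk qnqsk zmodx vgr yxna caajt jlwr
Hunk 4: at line 1 remove [zmodx,vgr,yxna] add [szuf] -> 5 lines: zknk qnqsk szuf caajt jlwr
Hunk 5: at line 3 remove [caajt] add [efs,xtxql] -> 6 lines: zknk qnqsk szuf efs xtxql jlwr
Final line count: 6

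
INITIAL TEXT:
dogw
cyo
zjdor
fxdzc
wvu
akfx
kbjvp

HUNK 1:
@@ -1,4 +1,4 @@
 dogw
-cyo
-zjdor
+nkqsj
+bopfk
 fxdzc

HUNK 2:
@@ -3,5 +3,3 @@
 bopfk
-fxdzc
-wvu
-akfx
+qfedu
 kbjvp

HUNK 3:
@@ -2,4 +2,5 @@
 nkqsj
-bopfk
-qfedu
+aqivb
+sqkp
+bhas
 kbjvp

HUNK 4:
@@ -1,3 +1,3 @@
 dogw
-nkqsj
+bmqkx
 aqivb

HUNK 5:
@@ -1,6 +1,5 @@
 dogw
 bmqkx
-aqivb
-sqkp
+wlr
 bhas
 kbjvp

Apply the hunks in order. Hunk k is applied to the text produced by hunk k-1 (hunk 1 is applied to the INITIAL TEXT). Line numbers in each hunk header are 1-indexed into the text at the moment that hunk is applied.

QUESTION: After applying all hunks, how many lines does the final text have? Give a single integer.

Hunk 1: at line 1 remove [cyo,zjdor] add [nkqsj,bopfk] -> 7 lines: dogw nkqsj bopfk fxdzc wvu akfx kbjvp
Hunk 2: at line 3 remove [fxdzc,wvu,akfx] add [qfedu] -> 5 lines: dogw nkqsj bopfk qfedu kbjvp
Hunk 3: at line 2 remove [bopfk,qfedu] add [aqivb,sqkp,bhas] -> 6 lines: dogw nkqsj aqivb sqkp bhas kbjvp
Hunk 4: at line 1 remove [nkqsj] add [bmqkx] -> 6 lines: dogw bmqkx aqivb sqkp bhas kbjvp
Hunk 5: at line 1 remove [aqivb,sqkp] add [wlr] -> 5 lines: dogw bmqkx wlr bhas kbjvp
Final line count: 5

Answer: 5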